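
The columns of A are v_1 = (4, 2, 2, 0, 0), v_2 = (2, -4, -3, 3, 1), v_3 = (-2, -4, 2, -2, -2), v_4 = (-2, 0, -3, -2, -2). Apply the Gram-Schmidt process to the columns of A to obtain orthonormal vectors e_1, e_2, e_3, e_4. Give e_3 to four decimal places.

v_1 = (4, 2, 2, 0, 0); ‖v_1‖ = 4.8990, so e_1 = (0.8165, 0.4082, 0.4082, 0.0000, 0.0000).
e_1·v_2 = 0.8165·2 + 0.4082·(-4) + 0.4082·(-3) + 0.0000·3 + 0.0000·1 = -1.2247.
u_2 = v_2 + 1.2247·e_1 = (3.0000, -3.5000, -2.5000, 3.0000, 1.0000).
‖u_2‖ = 6.1237, so e_2 = (0.4899, -0.5715, -0.4082, 0.4899, 0.1633).
e_1·v_3 = 0.8165·(-2) + 0.4082·(-4) + 0.4082·2 + 0.0000·(-2) + 0.0000·(-2) = -2.4495; e_2·v_3 = 0.4899·(-2) + (-0.5715)·(-4) + (-0.4082)·2 + 0.4899·(-2) + 0.1633·(-2) = -0.8165.
u_3 = v_3 + 2.4495·e_1 + 0.8165·e_2 = (0.4000, -3.4667, 2.6667, -1.6000, -1.8667).
‖u_3‖ = 5.0332, so e_3 = (0.0795, -0.6888, 0.5298, -0.3179, -0.3709).

e_3 = (0.0795, -0.6888, 0.5298, -0.3179, -0.3709)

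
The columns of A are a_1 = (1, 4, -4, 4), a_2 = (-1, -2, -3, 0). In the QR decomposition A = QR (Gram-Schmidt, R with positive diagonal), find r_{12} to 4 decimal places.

r_{12} = 0.4286

a_1 = (1, 4, -4, 4); ‖a_1‖ = 7.0000, so e_1 = (0.1429, 0.5714, -0.5714, 0.5714).
r_{12} = e_1·a_2 = 0.4286.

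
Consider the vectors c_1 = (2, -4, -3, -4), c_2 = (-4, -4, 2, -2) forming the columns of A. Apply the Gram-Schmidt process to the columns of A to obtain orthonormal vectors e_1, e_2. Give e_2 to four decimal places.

c_1 = (2, -4, -3, -4); ‖c_1‖ = 6.7082, so e_1 = (0.2981, -0.5963, -0.4472, -0.5963).
e_1·c_2 = 0.2981·(-4) + (-0.5963)·(-4) + (-0.4472)·2 + (-0.5963)·(-2) = 1.4907.
u_2 = c_2 − 1.4907·e_1 = (-4.4444, -3.1111, 2.6667, -1.1111).
‖u_2‖ = 6.1464, so e_2 = (-0.7231, -0.5062, 0.4339, -0.1808).

e_2 = (-0.7231, -0.5062, 0.4339, -0.1808)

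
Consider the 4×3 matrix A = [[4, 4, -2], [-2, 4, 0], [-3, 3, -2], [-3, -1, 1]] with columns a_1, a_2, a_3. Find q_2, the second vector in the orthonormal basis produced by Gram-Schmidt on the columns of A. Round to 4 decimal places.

q_1 = a_1/‖a_1‖ = (4, -2, -3, -3)/6.1644 = (0.6489, -0.3244, -0.4867, -0.4867).
r_{12} = q_1·a_2 = 0.3244.
u_2 = a_2 − 0.3244·q_1 = (3.7895, 4.1053, 3.1579, -0.8421).
‖u_2‖ = 6.4726, so q_2 = (0.5855, 0.6343, 0.4879, -0.1301).

q_2 = (0.5855, 0.6343, 0.4879, -0.1301)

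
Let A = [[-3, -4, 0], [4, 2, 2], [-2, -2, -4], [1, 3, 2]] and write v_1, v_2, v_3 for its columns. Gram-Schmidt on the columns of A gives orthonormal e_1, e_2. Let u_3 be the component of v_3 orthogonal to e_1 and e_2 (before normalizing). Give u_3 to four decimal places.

u_3 = (2.0690, -0.0690, -2.7586, 0.9655)

v_1 = (-3, 4, -2, 1); ‖v_1‖ = 5.4772, so e_1 = (-0.5477, 0.7303, -0.3651, 0.1826).
e_1·v_2 = (-0.5477)·(-4) + 0.7303·2 + (-0.3651)·(-2) + 0.1826·3 = 4.9295.
u_2 = v_2 − 4.9295·e_1 = (-1.3000, -1.6000, -0.2000, 2.1000).
‖u_2‖ = 2.9496, so e_2 = (-0.4407, -0.5425, -0.0678, 0.7120).
e_1·v_3 = (-0.5477)·0 + 0.7303·2 + (-0.3651)·(-4) + 0.1826·2 = 3.2863; e_2·v_3 = (-0.4407)·0 + (-0.5425)·2 + (-0.0678)·(-4) + 0.7120·2 = 0.6103.
u_3 = v_3 − 3.2863·e_1 − 0.6103·e_2 = (2.0690, -0.0690, -2.7586, 0.9655).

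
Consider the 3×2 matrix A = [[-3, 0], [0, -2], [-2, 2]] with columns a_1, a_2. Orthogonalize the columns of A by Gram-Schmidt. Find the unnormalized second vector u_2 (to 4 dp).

u_2 = (-0.9231, -2.0000, 1.3846)

a_1 = (-3, 0, -2); ‖a_1‖ = 3.6056, so e_1 = (-0.8321, 0.0000, -0.5547).
e_1·a_2 = (-0.8321)·0 + 0.0000·(-2) + (-0.5547)·2 = -1.1094.
u_2 = a_2 + 1.1094·e_1 = (-0.9231, -2.0000, 1.3846).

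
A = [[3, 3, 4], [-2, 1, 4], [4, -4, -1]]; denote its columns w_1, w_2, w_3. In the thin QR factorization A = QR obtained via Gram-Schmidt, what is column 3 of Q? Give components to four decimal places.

w_1 = (3, -2, 4); ‖w_1‖ = 5.3852, so q_1 = (0.5571, -0.3714, 0.7428).
q_1·w_2 = 0.5571·3 + (-0.3714)·1 + 0.7428·(-4) = -1.6713.
u_2 = w_2 + 1.6713·q_1 = (3.9310, 0.3793, -2.7586).
‖u_2‖ = 4.8174, so q_2 = (0.8160, 0.0787, -0.5726).
q_1·w_3 = 0.5571·4 + (-0.3714)·4 + 0.7428·(-1) = 0.0000; q_2·w_3 = 0.8160·4 + 0.0787·4 + (-0.5726)·(-1) = 4.1517.
u_3 = w_3 + 0.0000·q_1 − 4.1517·q_2 = (0.6122, 3.6731, 1.3774).
‖u_3‖ = 3.9704, so q_3 = (0.1542, 0.9251, 0.3469).

q_3 = (0.1542, 0.9251, 0.3469)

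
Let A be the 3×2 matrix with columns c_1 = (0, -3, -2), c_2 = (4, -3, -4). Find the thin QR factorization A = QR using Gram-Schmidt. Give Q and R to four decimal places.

Q = [[0.0000, 0.9233], [-0.8321, 0.2131], [-0.5547, -0.3196]], R = [[3.6056, 4.7150], [0.0000, 4.3323]]

c_1 = (0, -3, -2); ‖c_1‖ = 3.6056, so q_1 = (0.0000, -0.8321, -0.5547).
q_1·c_2 = 0.0000·4 + (-0.8321)·(-3) + (-0.5547)·(-4) = 4.7150.
u_2 = c_2 − 4.7150·q_1 = (4.0000, 0.9231, -1.3846).
‖u_2‖ = 4.3323, so q_2 = (0.9233, 0.2131, -0.3196).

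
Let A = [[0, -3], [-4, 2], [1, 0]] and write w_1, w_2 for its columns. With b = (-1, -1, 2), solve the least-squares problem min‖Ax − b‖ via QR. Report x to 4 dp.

w_1 = (0, -4, 1); ‖w_1‖ = 4.1231, so e_1 = (0.0000, -0.9701, 0.2425).
e_1·w_2 = 0.0000·(-3) + (-0.9701)·2 + 0.2425·0 = -1.9403.
u_2 = w_2 + 1.9403·e_1 = (-3.0000, 0.1176, 0.4706).
‖u_2‖ = 3.0390, so e_2 = (-0.9872, 0.0387, 0.1549).
Qᵀb = (1.4552, 1.2582).
Back-substitute: x_2 = 1.2582/3.0390 = 0.4140.
x_1 = (1.4552 + 1.9403·0.4140)/4.1231 = 0.5478.

x = (0.5478, 0.4140)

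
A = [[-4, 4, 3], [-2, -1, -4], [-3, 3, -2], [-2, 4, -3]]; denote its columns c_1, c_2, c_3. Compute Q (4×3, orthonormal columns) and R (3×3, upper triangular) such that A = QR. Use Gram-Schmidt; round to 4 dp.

Q = [[-0.6963, 0.0676, 0.6659], [-0.3482, -0.8022, -0.3932], [-0.5222, 0.0507, -0.2327], [-0.3482, 0.5911, -0.5897]], R = [[5.7446, -5.3964, 1.3926], [0.0000, 3.5887, 1.5368], [0.0000, 0.0000, 5.8051]]

c_1 = (-4, -2, -3, -2); ‖c_1‖ = 5.7446, so e_1 = (-0.6963, -0.3482, -0.5222, -0.3482).
e_1·c_2 = (-0.6963)·4 + (-0.3482)·(-1) + (-0.5222)·3 + (-0.3482)·4 = -5.3964.
u_2 = c_2 + 5.3964·e_1 = (0.2424, -2.8788, 0.1818, 2.1212).
‖u_2‖ = 3.5887, so e_2 = (0.0676, -0.8022, 0.0507, 0.5911).
e_1·c_3 = (-0.6963)·3 + (-0.3482)·(-4) + (-0.5222)·(-2) + (-0.3482)·(-3) = 1.3926; e_2·c_3 = 0.0676·3 + (-0.8022)·(-4) + 0.0507·(-2) + 0.5911·(-3) = 1.5368.
u_3 = c_3 − 1.3926·e_1 − 1.5368·e_2 = (3.8659, -2.2824, -1.3506, -3.4235).
‖u_3‖ = 5.8051, so e_3 = (0.6659, -0.3932, -0.2327, -0.5897).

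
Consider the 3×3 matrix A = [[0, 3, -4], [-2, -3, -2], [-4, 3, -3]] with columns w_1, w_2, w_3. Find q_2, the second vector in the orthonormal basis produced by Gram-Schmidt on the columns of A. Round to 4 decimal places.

q_2 = (0.5976, -0.7171, 0.3586)

w_1 = (0, -2, -4); ‖w_1‖ = 4.4721, so q_1 = (0.0000, -0.4472, -0.8944).
q_1·w_2 = 0.0000·3 + (-0.4472)·(-3) + (-0.8944)·3 = -1.3416.
u_2 = w_2 + 1.3416·q_1 = (3.0000, -3.6000, 1.8000).
‖u_2‖ = 5.0200, so q_2 = (0.5976, -0.7171, 0.3586).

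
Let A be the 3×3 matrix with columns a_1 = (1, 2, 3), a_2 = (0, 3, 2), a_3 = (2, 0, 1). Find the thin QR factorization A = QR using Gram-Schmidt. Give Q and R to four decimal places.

e_1 = a_1/‖a_1‖ = (1, 2, 3)/3.7417 = (0.2673, 0.5345, 0.8018).
r_{12} = e_1·a_2 = 3.2071.
u_2 = a_2 − 3.2071·e_1 = (-0.8571, 1.2857, -0.5714).
‖u_2‖ = 1.6475, so e_2 = (-0.5203, 0.7804, -0.3468).
r_{13} = e_1·a_3 = 1.3363; r_{23} = e_2·a_3 = -1.3874.
u_3 = a_3 − 1.3363·e_1 + 1.3874·e_2 = (0.9211, 0.3684, -0.5526).
‖u_3‖ = 1.1355, so e_3 = (0.8111, 0.3244, -0.4867).

Q = [[0.2673, -0.5203, 0.8111], [0.5345, 0.7804, 0.3244], [0.8018, -0.3468, -0.4867]], R = [[3.7417, 3.2071, 1.3363], [0.0000, 1.6475, -1.3874], [0.0000, 0.0000, 1.1355]]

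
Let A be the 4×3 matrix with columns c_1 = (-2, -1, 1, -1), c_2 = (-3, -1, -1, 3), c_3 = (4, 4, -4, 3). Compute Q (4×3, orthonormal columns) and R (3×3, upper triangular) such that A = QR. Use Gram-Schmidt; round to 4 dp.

c_1 = (-2, -1, 1, -1); ‖c_1‖ = 2.6458, so e_1 = (-0.7559, -0.3780, 0.3780, -0.3780).
e_1·c_2 = (-0.7559)·(-3) + (-0.3780)·(-1) + 0.3780·(-1) + (-0.3780)·3 = 1.1339.
u_2 = c_2 − 1.1339·e_1 = (-2.1429, -0.5714, -1.4286, 3.4286).
‖u_2‖ = 4.3260, so e_2 = (-0.4953, -0.1321, -0.3302, 0.7925).
e_1·c_3 = (-0.7559)·4 + (-0.3780)·4 + 0.3780·(-4) + (-0.3780)·3 = -7.1813; e_2·c_3 = (-0.4953)·4 + (-0.1321)·4 + (-0.3302)·(-4) + 0.7925·3 = 1.1888.
u_3 = c_3 + 7.1813·e_1 − 1.1888·e_2 = (-0.8397, 1.4427, -0.8931, -0.6565).
‖u_3‖ = 2.0038, so e_3 = (-0.4190, 0.7200, -0.4457, -0.3276).

Q = [[-0.7559, -0.4953, -0.4190], [-0.3780, -0.1321, 0.7200], [0.3780, -0.3302, -0.4457], [-0.3780, 0.7925, -0.3276]], R = [[2.6458, 1.1339, -7.1813], [0.0000, 4.3260, 1.1888], [0.0000, 0.0000, 2.0038]]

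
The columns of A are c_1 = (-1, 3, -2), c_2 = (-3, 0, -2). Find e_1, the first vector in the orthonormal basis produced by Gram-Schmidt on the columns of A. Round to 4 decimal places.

e_1 = c_1/‖c_1‖ = (-1, 3, -2)/3.7417 = (-0.2673, 0.8018, -0.5345).

e_1 = (-0.2673, 0.8018, -0.5345)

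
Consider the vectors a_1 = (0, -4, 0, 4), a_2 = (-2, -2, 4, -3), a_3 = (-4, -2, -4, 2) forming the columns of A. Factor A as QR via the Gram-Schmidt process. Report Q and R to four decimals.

Q = [[0.0000, -0.3508, -0.8198], [-0.7071, -0.4385, -0.1123], [0.0000, 0.7016, -0.5502], [0.7071, -0.4385, -0.1123]], R = [[5.6569, -0.7071, 2.8284], [0.0000, 5.7009, -1.4033], [0.0000, 0.0000, 5.4800]]

a_1 = (0, -4, 0, 4); ‖a_1‖ = 5.6569, so e_1 = (0.0000, -0.7071, 0.0000, 0.7071).
e_1·a_2 = 0.0000·(-2) + (-0.7071)·(-2) + 0.0000·4 + 0.7071·(-3) = -0.7071.
u_2 = a_2 + 0.7071·e_1 = (-2.0000, -2.5000, 4.0000, -2.5000).
‖u_2‖ = 5.7009, so e_2 = (-0.3508, -0.4385, 0.7016, -0.4385).
e_1·a_3 = 0.0000·(-4) + (-0.7071)·(-2) + 0.0000·(-4) + 0.7071·2 = 2.8284; e_2·a_3 = (-0.3508)·(-4) + (-0.4385)·(-2) + 0.7016·(-4) + (-0.4385)·2 = -1.4033.
u_3 = a_3 − 2.8284·e_1 + 1.4033·e_2 = (-4.4923, -0.6154, -3.0154, -0.6154).
‖u_3‖ = 5.4800, so e_3 = (-0.8198, -0.1123, -0.5502, -0.1123).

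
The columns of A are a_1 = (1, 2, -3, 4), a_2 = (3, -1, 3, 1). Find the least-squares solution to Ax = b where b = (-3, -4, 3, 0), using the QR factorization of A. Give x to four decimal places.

a_1 = (1, 2, -3, 4); ‖a_1‖ = 5.4772, so q_1 = (0.1826, 0.3651, -0.5477, 0.7303).
q_1·a_2 = 0.1826·3 + 0.3651·(-1) + (-0.5477)·3 + 0.7303·1 = -0.7303.
u_2 = a_2 + 0.7303·q_1 = (3.1333, -0.7333, 2.6000, 1.5333).
‖u_2‖ = 4.4121, so q_2 = (0.7102, -0.1662, 0.5893, 0.3475).
Qᵀb = (-3.6515, 0.3022).
Back-substitute: x_2 = 0.3022/4.4121 = 0.0685.
x_1 = (-3.6515 + 0.7303·0.0685)/5.4772 = -0.6575.

x = (-0.6575, 0.0685)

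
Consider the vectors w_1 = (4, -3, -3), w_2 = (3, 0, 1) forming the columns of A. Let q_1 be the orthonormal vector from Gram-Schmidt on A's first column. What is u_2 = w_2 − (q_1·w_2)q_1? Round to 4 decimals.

w_1 = (4, -3, -3); ‖w_1‖ = 5.8310, so q_1 = (0.6860, -0.5145, -0.5145).
q_1·w_2 = 0.6860·3 + (-0.5145)·0 + (-0.5145)·1 = 1.5435.
u_2 = w_2 − 1.5435·q_1 = (1.9412, 0.7941, 1.7941).

u_2 = (1.9412, 0.7941, 1.7941)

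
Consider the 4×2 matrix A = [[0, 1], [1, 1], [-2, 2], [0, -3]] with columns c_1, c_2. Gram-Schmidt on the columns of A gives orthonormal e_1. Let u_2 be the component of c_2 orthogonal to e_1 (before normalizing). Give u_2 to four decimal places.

c_1 = (0, 1, -2, 0); ‖c_1‖ = 2.2361, so e_1 = (0.0000, 0.4472, -0.8944, 0.0000).
e_1·c_2 = 0.0000·1 + 0.4472·1 + (-0.8944)·2 + 0.0000·(-3) = -1.3416.
u_2 = c_2 + 1.3416·e_1 = (1.0000, 1.6000, 0.8000, -3.0000).

u_2 = (1.0000, 1.6000, 0.8000, -3.0000)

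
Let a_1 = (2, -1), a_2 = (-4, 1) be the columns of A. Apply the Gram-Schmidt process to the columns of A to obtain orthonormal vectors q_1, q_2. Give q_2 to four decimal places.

q_2 = (-0.4472, -0.8944)

q_1 = a_1/‖a_1‖ = (2, -1)/2.2361 = (0.8944, -0.4472).
r_{12} = q_1·a_2 = -4.0249.
u_2 = a_2 + 4.0249·q_1 = (-0.4000, -0.8000).
‖u_2‖ = 0.8944, so q_2 = (-0.4472, -0.8944).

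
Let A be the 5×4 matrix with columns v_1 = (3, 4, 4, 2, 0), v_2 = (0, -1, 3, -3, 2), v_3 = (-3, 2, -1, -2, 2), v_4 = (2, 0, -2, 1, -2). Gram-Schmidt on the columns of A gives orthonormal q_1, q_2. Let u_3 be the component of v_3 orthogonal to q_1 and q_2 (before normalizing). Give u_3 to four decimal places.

v_1 = (3, 4, 4, 2, 0); ‖v_1‖ = 6.7082, so q_1 = (0.4472, 0.5963, 0.5963, 0.2981, 0.0000).
q_1·v_2 = 0.4472·0 + 0.5963·(-1) + 0.5963·3 + 0.2981·(-3) + 0.0000·2 = 0.2981.
u_2 = v_2 − 0.2981·q_1 = (-0.1333, -1.1778, 2.8222, -3.0889, 2.0000).
‖u_2‖ = 4.7866, so q_2 = (-0.0279, -0.2461, 0.5896, -0.6453, 0.4178).
q_1·v_3 = 0.4472·(-3) + 0.5963·2 + 0.5963·(-1) + 0.2981·(-2) + 0.0000·2 = -1.3416; q_2·v_3 = (-0.0279)·(-3) + (-0.2461)·2 + 0.5896·(-1) + (-0.6453)·(-2) + 0.4178·2 = 1.1282.
u_3 = v_3 + 1.3416·q_1 − 1.1282·q_2 = (-2.3686, 3.0776, -0.8652, -0.8720, 1.5286).

u_3 = (-2.3686, 3.0776, -0.8652, -0.8720, 1.5286)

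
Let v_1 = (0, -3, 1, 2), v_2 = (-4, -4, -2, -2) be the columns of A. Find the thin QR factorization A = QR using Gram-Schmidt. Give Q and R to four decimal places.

Q = [[0.0000, -0.6538], [-0.8018, -0.4437], [0.2673, -0.3970], [0.5345, -0.4670]], R = [[3.7417, 1.6036], [0.0000, 6.1179]]

v_1 = (0, -3, 1, 2); ‖v_1‖ = 3.7417, so q_1 = (0.0000, -0.8018, 0.2673, 0.5345).
q_1·v_2 = 0.0000·(-4) + (-0.8018)·(-4) + 0.2673·(-2) + 0.5345·(-2) = 1.6036.
u_2 = v_2 − 1.6036·q_1 = (-4.0000, -2.7143, -2.4286, -2.8571).
‖u_2‖ = 6.1179, so q_2 = (-0.6538, -0.4437, -0.3970, -0.4670).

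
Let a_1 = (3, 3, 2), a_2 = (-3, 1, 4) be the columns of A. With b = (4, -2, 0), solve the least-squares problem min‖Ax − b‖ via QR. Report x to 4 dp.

x = (0.3239, -0.5634)

a_1 = (3, 3, 2); ‖a_1‖ = 4.6904, so q_1 = (0.6396, 0.6396, 0.4264).
q_1·a_2 = 0.6396·(-3) + 0.6396·1 + 0.4264·4 = 0.4264.
u_2 = a_2 − 0.4264·q_1 = (-3.2727, 0.7273, 3.8182).
‖u_2‖ = 5.0812, so q_2 = (-0.6441, 0.1431, 0.7514).
Qᵀb = (1.2792, -2.8626).
Back-substitute: x_2 = -2.8626/5.0812 = -0.5634.
x_1 = (1.2792 − 0.4264·(-0.5634))/4.6904 = 0.3239.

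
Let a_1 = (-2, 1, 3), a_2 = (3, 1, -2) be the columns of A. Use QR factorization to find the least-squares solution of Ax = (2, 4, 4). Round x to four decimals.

x = (2.5333, 2.1333)

a_1 = (-2, 1, 3); ‖a_1‖ = 3.7417, so q_1 = (-0.5345, 0.2673, 0.8018).
q_1·a_2 = (-0.5345)·3 + 0.2673·1 + 0.8018·(-2) = -2.9399.
u_2 = a_2 + 2.9399·q_1 = (1.4286, 1.7857, 0.3571).
‖u_2‖ = 2.3146, so q_2 = (0.6172, 0.7715, 0.1543).
Qᵀb = (3.2071, 4.9377).
Back-substitute: x_2 = 4.9377/2.3146 = 2.1333.
x_1 = (3.2071 + 2.9399·2.1333)/3.7417 = 2.5333.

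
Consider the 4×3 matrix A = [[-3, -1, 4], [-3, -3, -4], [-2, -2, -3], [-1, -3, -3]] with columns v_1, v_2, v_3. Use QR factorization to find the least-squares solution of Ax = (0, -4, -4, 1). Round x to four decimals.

x = (2.1995, -2.1887, 1.1109)

v_1 = (-3, -3, -2, -1); ‖v_1‖ = 4.7958, so e_1 = (-0.6255, -0.6255, -0.4170, -0.2085).
e_1·v_2 = (-0.6255)·(-1) + (-0.6255)·(-3) + (-0.4170)·(-2) + (-0.2085)·(-3) = 3.9618.
u_2 = v_2 − 3.9618·e_1 = (1.4783, -0.5217, -0.3478, -2.1739).
‖u_2‖ = 2.7027, so e_2 = (0.5470, -0.1930, -0.1287, -0.8044).
e_1·v_3 = (-0.6255)·4 + (-0.6255)·(-4) + (-0.4170)·(-3) + (-0.2085)·(-3) = 1.8766; e_2·v_3 = 0.5470·4 + (-0.1930)·(-4) + (-0.1287)·(-3) + (-0.8044)·(-3) = 5.7592.
u_3 = v_3 − 1.8766·e_1 − 5.7592·e_2 = (2.0238, -1.7143, -1.4762, 2.0238).
‖u_3‖ = 3.6482, so e_3 = (0.5547, -0.4699, -0.4046, 0.5547).
Qᵀb = (3.9618, 0.4826, 4.0529).
Back-substitute: x_3 = 4.0529/3.6482 = 1.1109.
x_2 = (0.4826 − 5.7592·1.1109)/2.7027 = -2.1887.
x_1 = (3.9618 − 3.9618·(-2.1887) − 1.8766·1.1109)/4.7958 = 2.1995.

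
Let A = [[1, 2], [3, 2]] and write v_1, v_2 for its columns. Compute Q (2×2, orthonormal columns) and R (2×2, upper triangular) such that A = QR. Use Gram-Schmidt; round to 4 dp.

Q = [[0.3162, 0.9487], [0.9487, -0.3162]], R = [[3.1623, 2.5298], [0.0000, 1.2649]]

v_1 = (1, 3); ‖v_1‖ = 3.1623, so q_1 = (0.3162, 0.9487).
q_1·v_2 = 0.3162·2 + 0.9487·2 = 2.5298.
u_2 = v_2 − 2.5298·q_1 = (1.2000, -0.4000).
‖u_2‖ = 1.2649, so q_2 = (0.9487, -0.3162).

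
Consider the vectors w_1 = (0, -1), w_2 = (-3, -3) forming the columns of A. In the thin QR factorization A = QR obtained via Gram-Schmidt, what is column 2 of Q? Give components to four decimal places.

w_1 = (0, -1); ‖w_1‖ = 1.0000, so q_1 = (0.0000, -1.0000).
q_1·w_2 = 0.0000·(-3) + (-1.0000)·(-3) = 3.0000.
u_2 = w_2 − 3.0000·q_1 = (-3.0000, 0.0000).
‖u_2‖ = 3.0000, so q_2 = (-1.0000, 0.0000).

q_2 = (-1.0000, 0.0000)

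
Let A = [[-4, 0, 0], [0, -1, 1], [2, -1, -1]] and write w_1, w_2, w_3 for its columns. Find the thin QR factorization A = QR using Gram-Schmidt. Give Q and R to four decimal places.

Q = [[-0.8944, -0.2981, -0.3333], [0.0000, -0.7454, 0.6667], [0.4472, -0.5963, -0.6667]], R = [[4.4721, -0.4472, -0.4472], [0.0000, 1.3416, -0.1491], [0.0000, 0.0000, 1.3333]]

w_1 = (-4, 0, 2); ‖w_1‖ = 4.4721, so e_1 = (-0.8944, 0.0000, 0.4472).
e_1·w_2 = (-0.8944)·0 + 0.0000·(-1) + 0.4472·(-1) = -0.4472.
u_2 = w_2 + 0.4472·e_1 = (-0.4000, -1.0000, -0.8000).
‖u_2‖ = 1.3416, so e_2 = (-0.2981, -0.7454, -0.5963).
e_1·w_3 = (-0.8944)·0 + 0.0000·1 + 0.4472·(-1) = -0.4472; e_2·w_3 = (-0.2981)·0 + (-0.7454)·1 + (-0.5963)·(-1) = -0.1491.
u_3 = w_3 + 0.4472·e_1 + 0.1491·e_2 = (-0.4444, 0.8889, -0.8889).
‖u_3‖ = 1.3333, so e_3 = (-0.3333, 0.6667, -0.6667).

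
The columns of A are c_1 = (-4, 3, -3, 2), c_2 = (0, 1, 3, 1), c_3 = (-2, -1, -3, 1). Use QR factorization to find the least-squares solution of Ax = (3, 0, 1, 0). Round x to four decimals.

q_1 = c_1/‖c_1‖ = (-4, 3, -3, 2)/6.1644 = (-0.6489, 0.4867, -0.4867, 0.3244).
r_{12} = q_1·c_2 = -0.6489.
u_2 = c_2 + 0.6489·q_1 = (-0.4211, 1.3158, 2.6842, 1.2105).
‖u_2‖ = 3.2525, so q_2 = (-0.1295, 0.4045, 0.8253, 0.3722).
r_{13} = q_1·c_3 = 2.5955; r_{23} = q_2·c_3 = -2.2493.
u_3 = c_3 − 2.5955·q_1 + 2.2493·q_2 = (-0.6070, -1.3532, 0.1194, 0.9950).
‖u_3‖ = 1.7900, so q_3 = (-0.3391, -0.7560, 0.0667, 0.5559).
Qᵀb = (-2.4333, 0.4369, -0.9506).
Back-substitute: x_3 = -0.9506/1.7900 = -0.5311.
x_2 = (0.4369 + 2.2493·(-0.5311))/3.2525 = -0.2329.
x_1 = (-2.4333 + 0.6489·(-0.2329) − 2.5955·(-0.5311))/6.1644 = -0.1957.

x = (-0.1957, -0.2329, -0.5311)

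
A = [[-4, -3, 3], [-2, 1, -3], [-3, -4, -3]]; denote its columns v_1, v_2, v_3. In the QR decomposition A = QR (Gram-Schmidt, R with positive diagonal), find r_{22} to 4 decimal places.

r_{22} = 3.0513

v_1 = (-4, -2, -3); ‖v_1‖ = 5.3852, so q_1 = (-0.7428, -0.3714, -0.5571).
q_1·v_2 = (-0.7428)·(-3) + (-0.3714)·1 + (-0.5571)·(-4) = 4.0853.
u_2 = v_2 − 4.0853·q_1 = (0.0345, 2.5172, -1.7241).
r_{22} = ‖u_2‖ = 3.0513.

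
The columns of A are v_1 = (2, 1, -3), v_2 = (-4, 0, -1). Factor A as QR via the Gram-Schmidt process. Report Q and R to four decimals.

Q = [[0.5345, -0.8424], [0.2673, 0.0916], [-0.8018, -0.5311]], R = [[3.7417, -1.3363], [0.0000, 3.9005]]

v_1 = (2, 1, -3); ‖v_1‖ = 3.7417, so q_1 = (0.5345, 0.2673, -0.8018).
q_1·v_2 = 0.5345·(-4) + 0.2673·0 + (-0.8018)·(-1) = -1.3363.
u_2 = v_2 + 1.3363·q_1 = (-3.2857, 0.3571, -2.0714).
‖u_2‖ = 3.9005, so q_2 = (-0.8424, 0.0916, -0.5311).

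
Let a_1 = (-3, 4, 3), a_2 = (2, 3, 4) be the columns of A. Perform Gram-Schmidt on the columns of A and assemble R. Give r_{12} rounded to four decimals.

a_1 = (-3, 4, 3); ‖a_1‖ = 5.8310, so e_1 = (-0.5145, 0.6860, 0.5145).
r_{12} = e_1·a_2 = 3.0870.

r_{12} = 3.0870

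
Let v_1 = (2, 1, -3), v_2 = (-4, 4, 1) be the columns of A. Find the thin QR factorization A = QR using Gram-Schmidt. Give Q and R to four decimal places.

Q = [[0.5345, -0.5523], [0.2673, 0.8285], [-0.8018, -0.0921]], R = [[3.7417, -1.8708], [0.0000, 5.4314]]

q_1 = v_1/‖v_1‖ = (2, 1, -3)/3.7417 = (0.5345, 0.2673, -0.8018).
r_{12} = q_1·v_2 = -1.8708.
u_2 = v_2 + 1.8708·q_1 = (-3.0000, 4.5000, -0.5000).
‖u_2‖ = 5.4314, so q_2 = (-0.5523, 0.8285, -0.0921).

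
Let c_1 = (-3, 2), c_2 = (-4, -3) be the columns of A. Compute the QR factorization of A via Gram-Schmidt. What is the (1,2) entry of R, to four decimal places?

r_{12} = 1.6641

c_1 = (-3, 2); ‖c_1‖ = 3.6056, so e_1 = (-0.8321, 0.5547).
r_{12} = e_1·c_2 = 1.6641.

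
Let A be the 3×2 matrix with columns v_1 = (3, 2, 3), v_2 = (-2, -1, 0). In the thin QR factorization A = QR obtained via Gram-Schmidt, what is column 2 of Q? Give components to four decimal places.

q_2 = (-0.6287, -0.1886, 0.7544)

v_1 = (3, 2, 3); ‖v_1‖ = 4.6904, so q_1 = (0.6396, 0.4264, 0.6396).
q_1·v_2 = 0.6396·(-2) + 0.4264·(-1) + 0.6396·0 = -1.7056.
u_2 = v_2 + 1.7056·q_1 = (-0.9091, -0.2727, 1.0909).
‖u_2‖ = 1.4460, so q_2 = (-0.6287, -0.1886, 0.7544).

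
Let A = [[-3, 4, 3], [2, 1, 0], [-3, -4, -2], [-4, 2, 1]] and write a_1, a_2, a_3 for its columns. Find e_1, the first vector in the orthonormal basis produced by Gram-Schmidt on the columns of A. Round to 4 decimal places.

e_1 = (-0.4867, 0.3244, -0.4867, -0.6489)

a_1 = (-3, 2, -3, -4); ‖a_1‖ = 6.1644, so e_1 = (-0.4867, 0.3244, -0.4867, -0.6489).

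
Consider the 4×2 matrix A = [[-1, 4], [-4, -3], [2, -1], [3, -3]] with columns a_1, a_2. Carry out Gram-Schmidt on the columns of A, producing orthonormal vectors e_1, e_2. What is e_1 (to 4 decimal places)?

e_1 = (-0.1826, -0.7303, 0.3651, 0.5477)

a_1 = (-1, -4, 2, 3); ‖a_1‖ = 5.4772, so e_1 = (-0.1826, -0.7303, 0.3651, 0.5477).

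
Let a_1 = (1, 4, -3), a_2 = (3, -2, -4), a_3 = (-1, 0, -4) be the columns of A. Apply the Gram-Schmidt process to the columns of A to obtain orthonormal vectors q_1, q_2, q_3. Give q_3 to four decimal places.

q_1 = a_1/‖a_1‖ = (1, 4, -3)/5.0990 = (0.1961, 0.7845, -0.5883).
r_{12} = q_1·a_2 = 1.3728.
u_2 = a_2 − 1.3728·q_1 = (2.7308, -3.0769, -3.1923).
‖u_2‖ = 5.2072, so q_2 = (0.5244, -0.5909, -0.6131).
r_{13} = q_1·a_3 = 2.1573; r_{23} = q_2·a_3 = 1.9278.
u_3 = a_3 − 2.1573·q_1 − 1.9278·q_2 = (-2.4340, -0.5532, -1.5489).
‖u_3‖ = 2.9376, so q_3 = (-0.8286, -0.1883, -0.5273).

q_3 = (-0.8286, -0.1883, -0.5273)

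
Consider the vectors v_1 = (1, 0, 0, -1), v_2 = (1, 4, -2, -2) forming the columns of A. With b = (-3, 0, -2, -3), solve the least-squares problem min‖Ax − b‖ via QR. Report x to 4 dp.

x = (-0.5122, 0.3415)

e_1 = v_1/‖v_1‖ = (1, 0, 0, -1)/1.4142 = (0.7071, 0.0000, 0.0000, -0.7071).
r_{12} = e_1·v_2 = 2.1213.
u_2 = v_2 − 2.1213·e_1 = (-0.5000, 4.0000, -2.0000, -0.5000).
‖u_2‖ = 4.5277, so e_2 = (-0.1104, 0.8835, -0.4417, -0.1104).
Qᵀb = (0.0000, 1.5460).
Back-substitute: x_2 = 1.5460/4.5277 = 0.3415.
x_1 = (0.0000 − 2.1213·0.3415)/1.4142 = -0.5122.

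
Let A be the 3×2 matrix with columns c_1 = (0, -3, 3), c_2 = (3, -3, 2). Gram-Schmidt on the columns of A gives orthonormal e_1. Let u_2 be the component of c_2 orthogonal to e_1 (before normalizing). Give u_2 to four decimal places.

u_2 = (3.0000, -0.5000, -0.5000)

e_1 = c_1/‖c_1‖ = (0, -3, 3)/4.2426 = (0.0000, -0.7071, 0.7071).
r_{12} = e_1·c_2 = 3.5355.
u_2 = c_2 − 3.5355·e_1 = (3.0000, -0.5000, -0.5000).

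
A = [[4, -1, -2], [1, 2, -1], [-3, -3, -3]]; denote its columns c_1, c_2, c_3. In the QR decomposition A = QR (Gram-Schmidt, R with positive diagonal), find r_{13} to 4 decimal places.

r_{13} = 0.0000

e_1 = c_1/‖c_1‖ = (4, 1, -3)/5.0990 = (0.7845, 0.1961, -0.5883).
r_{13} = e_1·c_3 = 0.0000.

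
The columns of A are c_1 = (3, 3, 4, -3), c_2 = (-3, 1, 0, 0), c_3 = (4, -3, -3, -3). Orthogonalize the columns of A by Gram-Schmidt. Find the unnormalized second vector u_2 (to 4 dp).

u_2 = (-2.5814, 1.4186, 0.5581, -0.4186)

c_1 = (3, 3, 4, -3); ‖c_1‖ = 6.5574, so q_1 = (0.4575, 0.4575, 0.6100, -0.4575).
q_1·c_2 = 0.4575·(-3) + 0.4575·1 + 0.6100·0 + (-0.4575)·0 = -0.9150.
u_2 = c_2 + 0.9150·q_1 = (-2.5814, 1.4186, 0.5581, -0.4186).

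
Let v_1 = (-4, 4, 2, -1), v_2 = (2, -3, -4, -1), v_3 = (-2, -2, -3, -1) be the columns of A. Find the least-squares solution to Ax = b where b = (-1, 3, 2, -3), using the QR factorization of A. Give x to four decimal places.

v_1 = (-4, 4, 2, -1); ‖v_1‖ = 6.0828, so e_1 = (-0.6576, 0.6576, 0.3288, -0.1644).
e_1·v_2 = (-0.6576)·2 + 0.6576·(-3) + 0.3288·(-4) + (-0.1644)·(-1) = -4.4388.
u_2 = v_2 + 4.4388·e_1 = (-0.9189, -0.0811, -2.5405, -1.7297).
‖u_2‖ = 3.2089, so e_2 = (-0.2864, -0.0253, -0.7917, -0.5390).
e_1·v_3 = (-0.6576)·(-2) + 0.6576·(-2) + 0.3288·(-3) + (-0.1644)·(-1) = -0.8220; e_2·v_3 = (-0.2864)·(-2) + (-0.0253)·(-2) + (-0.7917)·(-3) + (-0.5390)·(-1) = 3.5374.
u_3 = v_3 + 0.8220·e_1 − 3.5374·e_2 = (-1.5276, -1.3701, 0.0709, 0.7717).
‖u_3‖ = 2.1934, so e_3 = (-0.6964, -0.6246, 0.0323, 0.3518).
Qᵀb = (3.7812, 0.2443, -2.1683).
Back-substitute: x_3 = -2.1683/2.1934 = -0.9885.
x_2 = (0.2443 − 3.5374·(-0.9885))/3.2089 = 1.1658.
x_1 = (3.7812 + 4.4388·1.1658 + 0.8220·(-0.9885))/6.0828 = 1.3388.

x = (1.3388, 1.1658, -0.9885)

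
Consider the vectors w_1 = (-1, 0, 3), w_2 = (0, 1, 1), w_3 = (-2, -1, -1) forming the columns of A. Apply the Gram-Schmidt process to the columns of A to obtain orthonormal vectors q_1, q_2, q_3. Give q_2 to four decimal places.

w_1 = (-1, 0, 3); ‖w_1‖ = 3.1623, so q_1 = (-0.3162, 0.0000, 0.9487).
q_1·w_2 = (-0.3162)·0 + 0.0000·1 + 0.9487·1 = 0.9487.
u_2 = w_2 − 0.9487·q_1 = (0.3000, 1.0000, 0.1000).
‖u_2‖ = 1.0488, so q_2 = (0.2860, 0.9535, 0.0953).

q_2 = (0.2860, 0.9535, 0.0953)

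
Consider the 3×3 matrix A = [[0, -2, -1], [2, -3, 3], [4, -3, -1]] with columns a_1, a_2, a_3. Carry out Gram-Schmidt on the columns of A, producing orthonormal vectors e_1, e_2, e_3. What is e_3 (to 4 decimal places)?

e_3 = (-0.5571, 0.7428, -0.3714)

e_1 = a_1/‖a_1‖ = (0, 2, 4)/4.4721 = (0.0000, 0.4472, 0.8944).
r_{12} = e_1·a_2 = -4.0249.
u_2 = a_2 + 4.0249·e_1 = (-2.0000, -1.2000, 0.6000).
‖u_2‖ = 2.4083, so e_2 = (-0.8305, -0.4983, 0.2491).
r_{13} = e_1·a_3 = 0.4472; r_{23} = e_2·a_3 = -0.9135.
u_3 = a_3 − 0.4472·e_1 + 0.9135·e_2 = (-1.7586, 2.3448, -1.1724).
‖u_3‖ = 3.1568, so e_3 = (-0.5571, 0.7428, -0.3714).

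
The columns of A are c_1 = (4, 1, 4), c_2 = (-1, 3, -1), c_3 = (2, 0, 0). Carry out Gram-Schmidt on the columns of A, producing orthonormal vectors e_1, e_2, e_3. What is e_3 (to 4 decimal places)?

e_3 = (0.7071, 0.0000, -0.7071)

c_1 = (4, 1, 4); ‖c_1‖ = 5.7446, so e_1 = (0.6963, 0.1741, 0.6963).
e_1·c_2 = 0.6963·(-1) + 0.1741·3 + 0.6963·(-1) = -0.8704.
u_2 = c_2 + 0.8704·e_1 = (-0.3939, 3.1515, -0.3939).
‖u_2‖ = 3.2004, so e_2 = (-0.1231, 0.9847, -0.1231).
e_1·c_3 = 0.6963·2 + 0.1741·0 + 0.6963·0 = 1.3926; e_2·c_3 = (-0.1231)·2 + 0.9847·0 + (-0.1231)·0 = -0.2462.
u_3 = c_3 − 1.3926·e_1 + 0.2462·e_2 = (1.0000, 0.0000, -1.0000).
‖u_3‖ = 1.4142, so e_3 = (0.7071, 0.0000, -0.7071).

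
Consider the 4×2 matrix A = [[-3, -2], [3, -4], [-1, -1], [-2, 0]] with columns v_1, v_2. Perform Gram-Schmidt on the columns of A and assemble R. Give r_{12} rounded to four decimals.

r_{12} = -1.0426

v_1 = (-3, 3, -1, -2); ‖v_1‖ = 4.7958, so q_1 = (-0.6255, 0.6255, -0.2085, -0.4170).
r_{12} = q_1·v_2 = -1.0426.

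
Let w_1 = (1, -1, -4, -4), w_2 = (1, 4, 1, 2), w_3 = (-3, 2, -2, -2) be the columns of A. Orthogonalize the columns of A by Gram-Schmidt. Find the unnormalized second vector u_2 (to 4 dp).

u_2 = (1.4412, 3.5588, -0.7647, 0.2353)

e_1 = w_1/‖w_1‖ = (1, -1, -4, -4)/5.8310 = (0.1715, -0.1715, -0.6860, -0.6860).
r_{12} = e_1·w_2 = -2.5725.
u_2 = w_2 + 2.5725·e_1 = (1.4412, 3.5588, -0.7647, 0.2353).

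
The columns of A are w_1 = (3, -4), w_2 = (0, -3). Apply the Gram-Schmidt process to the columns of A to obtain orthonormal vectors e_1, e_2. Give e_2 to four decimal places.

e_2 = (-0.8000, -0.6000)

e_1 = w_1/‖w_1‖ = (3, -4)/5.0000 = (0.6000, -0.8000).
r_{12} = e_1·w_2 = 2.4000.
u_2 = w_2 − 2.4000·e_1 = (-1.4400, -1.0800).
‖u_2‖ = 1.8000, so e_2 = (-0.8000, -0.6000).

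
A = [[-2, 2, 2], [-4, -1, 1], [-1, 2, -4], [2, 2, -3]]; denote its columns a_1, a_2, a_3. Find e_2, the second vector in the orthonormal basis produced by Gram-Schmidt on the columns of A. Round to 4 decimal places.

e_1 = a_1/‖a_1‖ = (-2, -4, -1, 2)/5.0000 = (-0.4000, -0.8000, -0.2000, 0.4000).
r_{12} = e_1·a_2 = 0.4000.
u_2 = a_2 − 0.4000·e_1 = (2.1600, -0.6800, 2.0800, 1.8400).
‖u_2‖ = 3.5833, so e_2 = (0.6028, -0.1898, 0.5805, 0.5135).

e_2 = (0.6028, -0.1898, 0.5805, 0.5135)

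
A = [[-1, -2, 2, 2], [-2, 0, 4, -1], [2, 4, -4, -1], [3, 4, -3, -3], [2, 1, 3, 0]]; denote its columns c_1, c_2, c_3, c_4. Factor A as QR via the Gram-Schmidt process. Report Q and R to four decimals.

c_1 = (-1, -2, 2, 3, 2); ‖c_1‖ = 4.6904, so e_1 = (-0.2132, -0.4264, 0.4264, 0.6396, 0.4264).
e_1·c_2 = (-0.2132)·(-2) + (-0.4264)·0 + 0.4264·4 + 0.6396·4 + 0.4264·1 = 5.1168.
u_2 = c_2 − 5.1168·e_1 = (-0.9091, 2.1818, 1.8182, 0.7273, -1.1818).
‖u_2‖ = 3.2891, so e_2 = (-0.2764, 0.6633, 0.5528, 0.2211, -0.3593).
e_1·c_3 = (-0.2132)·2 + (-0.4264)·4 + 0.4264·(-4) + 0.6396·(-3) + 0.4264·3 = -4.4772; e_2·c_3 = (-0.2764)·2 + 0.6633·4 + 0.5528·(-4) + 0.2211·(-3) + (-0.3593)·3 = -1.8518.
u_3 = c_3 + 4.4772·e_1 + 1.8518·e_2 = (0.5336, 3.3193, -1.0672, 0.2731, 4.2437).
‖u_3‖ = 5.5250, so e_3 = (0.0966, 0.6008, -0.1932, 0.0494, 0.7681).
e_1·c_4 = (-0.2132)·2 + (-0.4264)·(-1) + 0.4264·(-1) + 0.6396·(-3) + 0.4264·0 = -2.3452; e_2·c_4 = (-0.2764)·2 + 0.6633·(-1) + 0.5528·(-1) + 0.2211·(-3) + (-0.3593)·0 = -2.4323; e_3·c_4 = 0.0966·2 + 0.6008·(-1) + (-0.1932)·(-1) + 0.0494·(-3) + 0.7681·0 = -0.3628.
u_4 = c_4 + 2.3452·e_1 + 2.4323·e_2 + 0.3628·e_3 = (0.8628, -0.1686, 1.2745, -0.9443, 0.4047).
‖u_4‖ = 1.8581, so e_4 = (0.4643, -0.0907, 0.6859, -0.5082, 0.2178).

Q = [[-0.2132, -0.2764, 0.0966, 0.4643], [-0.4264, 0.6633, 0.6008, -0.0907], [0.4264, 0.5528, -0.1932, 0.6859], [0.6396, 0.2211, 0.0494, -0.5082], [0.4264, -0.3593, 0.7681, 0.2178]], R = [[4.6904, 5.1168, -4.4772, -2.3452], [0.0000, 3.2891, -1.8518, -2.4323], [0.0000, 0.0000, 5.5250, -0.3628], [0.0000, 0.0000, 0.0000, 1.8581]]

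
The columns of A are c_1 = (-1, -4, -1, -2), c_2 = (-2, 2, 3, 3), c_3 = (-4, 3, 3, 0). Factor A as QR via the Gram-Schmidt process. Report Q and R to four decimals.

c_1 = (-1, -4, -1, -2); ‖c_1‖ = 4.6904, so q_1 = (-0.2132, -0.8528, -0.2132, -0.4264).
q_1·c_2 = (-0.2132)·(-2) + (-0.8528)·2 + (-0.2132)·3 + (-0.4264)·3 = -3.1980.
u_2 = c_2 + 3.1980·q_1 = (-2.6818, -0.7273, 2.3182, 1.6364).
‖u_2‖ = 3.9715, so q_2 = (-0.6753, -0.1831, 0.5837, 0.4120).
q_1·c_3 = (-0.2132)·(-4) + (-0.8528)·3 + (-0.2132)·3 + (-0.4264)·0 = -2.3452; q_2·c_3 = (-0.6753)·(-4) + (-0.1831)·3 + 0.5837·3 + 0.4120·0 = 3.9028.
u_3 = c_3 + 2.3452·q_1 − 3.9028·q_2 = (-1.8646, 1.7147, 0.2219, -2.6081).
‖u_3‖ = 3.6425, so q_3 = (-0.5119, 0.4707, 0.0609, -0.7160).

Q = [[-0.2132, -0.6753, -0.5119], [-0.8528, -0.1831, 0.4707], [-0.2132, 0.5837, 0.0609], [-0.4264, 0.4120, -0.7160]], R = [[4.6904, -3.1980, -2.3452], [0.0000, 3.9715, 3.9028], [0.0000, 0.0000, 3.6425]]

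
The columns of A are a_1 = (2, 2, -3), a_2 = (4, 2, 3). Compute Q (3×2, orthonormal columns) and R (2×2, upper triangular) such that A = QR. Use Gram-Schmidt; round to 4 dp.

a_1 = (2, 2, -3); ‖a_1‖ = 4.1231, so e_1 = (0.4851, 0.4851, -0.7276).
e_1·a_2 = 0.4851·4 + 0.4851·2 + (-0.7276)·3 = 0.7276.
u_2 = a_2 − 0.7276·e_1 = (3.6471, 1.6471, 3.5294).
‖u_2‖ = 5.3358, so e_2 = (0.6835, 0.3087, 0.6615).

Q = [[0.4851, 0.6835], [0.4851, 0.3087], [-0.7276, 0.6615]], R = [[4.1231, 0.7276], [0.0000, 5.3358]]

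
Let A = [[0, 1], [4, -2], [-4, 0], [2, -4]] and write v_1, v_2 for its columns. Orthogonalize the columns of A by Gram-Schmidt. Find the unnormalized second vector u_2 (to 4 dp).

u_2 = (1.0000, -0.2222, -1.7778, -3.1111)

e_1 = v_1/‖v_1‖ = (0, 4, -4, 2)/6.0000 = (0.0000, 0.6667, -0.6667, 0.3333).
r_{12} = e_1·v_2 = -2.6667.
u_2 = v_2 + 2.6667·e_1 = (1.0000, -0.2222, -1.7778, -3.1111).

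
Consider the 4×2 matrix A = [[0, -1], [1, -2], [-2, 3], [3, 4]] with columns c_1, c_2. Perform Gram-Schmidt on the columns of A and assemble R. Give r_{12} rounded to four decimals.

r_{12} = 1.0690

c_1 = (0, 1, -2, 3); ‖c_1‖ = 3.7417, so e_1 = (0.0000, 0.2673, -0.5345, 0.8018).
r_{12} = e_1·c_2 = 1.0690.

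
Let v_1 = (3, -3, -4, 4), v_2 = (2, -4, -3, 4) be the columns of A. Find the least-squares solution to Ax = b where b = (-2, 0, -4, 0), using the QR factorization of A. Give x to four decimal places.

v_1 = (3, -3, -4, 4); ‖v_1‖ = 7.0711, so q_1 = (0.4243, -0.4243, -0.5657, 0.5657).
q_1·v_2 = 0.4243·2 + (-0.4243)·(-4) + (-0.5657)·(-3) + 0.5657·4 = 6.5054.
u_2 = v_2 − 6.5054·q_1 = (-0.7600, -1.2400, 0.6800, 0.3200).
‖u_2‖ = 1.6371, so q_2 = (-0.4642, -0.7575, 0.4154, 0.1955).
Qᵀb = (1.4142, -0.7330).
Back-substitute: x_2 = -0.7330/1.6371 = -0.4478.
x_1 = (1.4142 − 6.5054·(-0.4478))/7.0711 = 0.6119.

x = (0.6119, -0.4478)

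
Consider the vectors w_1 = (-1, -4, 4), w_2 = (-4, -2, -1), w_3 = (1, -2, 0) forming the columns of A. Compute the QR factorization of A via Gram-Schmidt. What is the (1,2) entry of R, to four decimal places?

r_{12} = 1.3926

w_1 = (-1, -4, 4); ‖w_1‖ = 5.7446, so q_1 = (-0.1741, -0.6963, 0.6963).
r_{12} = q_1·w_2 = 1.3926.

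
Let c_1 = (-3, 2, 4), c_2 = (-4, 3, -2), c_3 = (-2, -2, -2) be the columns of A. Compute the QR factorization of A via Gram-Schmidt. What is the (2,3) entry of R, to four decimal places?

r_{23} = 1.5963

e_1 = c_1/‖c_1‖ = (-3, 2, 4)/5.3852 = (-0.5571, 0.3714, 0.7428).
r_{12} = e_1·c_2 = 1.8570.
u_2 = c_2 − 1.8570·e_1 = (-2.9655, 2.3103, -3.3793).
‖u_2‖ = 5.0549, so e_2 = (-0.5867, 0.4571, -0.6685).
r_{23} = e_2·c_3 = 1.5963.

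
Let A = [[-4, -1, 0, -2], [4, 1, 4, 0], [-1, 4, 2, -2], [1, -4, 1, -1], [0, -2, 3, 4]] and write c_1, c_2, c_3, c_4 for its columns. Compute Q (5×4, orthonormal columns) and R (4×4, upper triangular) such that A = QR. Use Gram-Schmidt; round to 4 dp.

Q = [[-0.6860, -0.1622, 0.3767, -0.3361], [0.6860, 0.1622, 0.4524, -0.2561], [-0.1715, 0.6489, 0.4623, -0.2321], [0.1715, -0.6489, 0.1595, -0.5522], [0.0000, -0.3244, 0.6436, 0.6802]], R = [[5.8310, 0.0000, 2.5725, 1.5435], [0.0000, 6.1644, 0.3244, -1.6222], [0.0000, 0.0000, 4.8246, 0.7370], [0.0000, 0.0000, 0.0000, 4.4094]]

c_1 = (-4, 4, -1, 1, 0); ‖c_1‖ = 5.8310, so e_1 = (-0.6860, 0.6860, -0.1715, 0.1715, 0.0000).
e_1·c_2 = (-0.6860)·(-1) + 0.6860·1 + (-0.1715)·4 + 0.1715·(-4) + 0.0000·(-2) = 0.0000.
u_2 = c_2 + 0.0000·e_1 = (-1.0000, 1.0000, 4.0000, -4.0000, -2.0000).
‖u_2‖ = 6.1644, so e_2 = (-0.1622, 0.1622, 0.6489, -0.6489, -0.3244).
e_1·c_3 = (-0.6860)·0 + 0.6860·4 + (-0.1715)·2 + 0.1715·1 + 0.0000·3 = 2.5725; e_2·c_3 = (-0.1622)·0 + 0.1622·4 + 0.6489·2 + (-0.6489)·1 + (-0.3244)·3 = 0.3244.
u_3 = c_3 − 2.5725·e_1 − 0.3244·e_2 = (1.8173, 2.1827, 2.2307, 0.7693, 3.1053).
‖u_3‖ = 4.8246, so e_3 = (0.3767, 0.4524, 0.4623, 0.1595, 0.6436).
e_1·c_4 = (-0.6860)·(-2) + 0.6860·0 + (-0.1715)·(-2) + 0.1715·(-1) + 0.0000·4 = 1.5435; e_2·c_4 = (-0.1622)·(-2) + 0.1622·0 + 0.6489·(-2) + (-0.6489)·(-1) + (-0.3244)·4 = -1.6222; e_3·c_4 = 0.3767·(-2) + 0.4524·0 + 0.4623·(-2) + 0.1595·(-1) + 0.6436·4 = 0.7370.
u_4 = c_4 − 1.5435·e_1 + 1.6222·e_2 − 0.7370·e_3 = (-1.4819, -1.1291, -1.0234, -2.4349, 2.9993).
‖u_4‖ = 4.4094, so e_4 = (-0.3361, -0.2561, -0.2321, -0.5522, 0.6802).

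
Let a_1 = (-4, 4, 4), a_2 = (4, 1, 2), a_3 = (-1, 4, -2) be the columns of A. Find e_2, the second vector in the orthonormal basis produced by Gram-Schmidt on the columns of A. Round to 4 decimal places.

e_2 = (0.8066, 0.2933, 0.5133)

a_1 = (-4, 4, 4); ‖a_1‖ = 6.9282, so e_1 = (-0.5774, 0.5774, 0.5774).
e_1·a_2 = (-0.5774)·4 + 0.5774·1 + 0.5774·2 = -0.5774.
u_2 = a_2 + 0.5774·e_1 = (3.6667, 1.3333, 2.3333).
‖u_2‖ = 4.5461, so e_2 = (0.8066, 0.2933, 0.5133).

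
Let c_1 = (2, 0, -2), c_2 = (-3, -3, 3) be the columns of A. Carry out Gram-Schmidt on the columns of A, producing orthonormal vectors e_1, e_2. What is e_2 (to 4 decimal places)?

e_2 = (0.0000, -1.0000, 0.0000)

e_1 = c_1/‖c_1‖ = (2, 0, -2)/2.8284 = (0.7071, 0.0000, -0.7071).
r_{12} = e_1·c_2 = -4.2426.
u_2 = c_2 + 4.2426·e_1 = (0.0000, -3.0000, 0.0000).
‖u_2‖ = 3.0000, so e_2 = (0.0000, -1.0000, 0.0000).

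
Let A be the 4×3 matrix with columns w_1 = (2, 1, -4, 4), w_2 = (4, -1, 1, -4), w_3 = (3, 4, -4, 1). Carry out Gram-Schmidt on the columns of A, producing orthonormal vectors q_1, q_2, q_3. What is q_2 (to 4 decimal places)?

q_2 = (0.8668, -0.1196, -0.0747, -0.4783)

q_1 = w_1/‖w_1‖ = (2, 1, -4, 4)/6.0828 = (0.3288, 0.1644, -0.6576, 0.6576).
r_{12} = q_1·w_2 = -2.1372.
u_2 = w_2 + 2.1372·q_1 = (4.7027, -0.6486, -0.4054, -2.5946).
‖u_2‖ = 5.4252, so q_2 = (0.8668, -0.1196, -0.0747, -0.4783).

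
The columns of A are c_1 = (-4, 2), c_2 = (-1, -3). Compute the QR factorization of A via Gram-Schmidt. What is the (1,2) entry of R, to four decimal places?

r_{12} = -0.4472

c_1 = (-4, 2); ‖c_1‖ = 4.4721, so e_1 = (-0.8944, 0.4472).
r_{12} = e_1·c_2 = -0.4472.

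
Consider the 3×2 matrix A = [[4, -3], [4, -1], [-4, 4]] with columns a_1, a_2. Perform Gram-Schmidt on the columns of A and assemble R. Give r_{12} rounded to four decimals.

r_{12} = -4.6188

q_1 = a_1/‖a_1‖ = (4, 4, -4)/6.9282 = (0.5774, 0.5774, -0.5774).
r_{12} = q_1·a_2 = -4.6188.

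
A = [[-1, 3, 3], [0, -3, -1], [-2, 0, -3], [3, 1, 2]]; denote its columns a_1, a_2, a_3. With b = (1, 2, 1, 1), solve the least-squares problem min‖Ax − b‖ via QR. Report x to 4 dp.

x = (-0.1373, -0.2627, 0.2136)

a_1 = (-1, 0, -2, 3); ‖a_1‖ = 3.7417, so e_1 = (-0.2673, 0.0000, -0.5345, 0.8018).
e_1·a_2 = (-0.2673)·3 + 0.0000·(-3) + (-0.5345)·0 + 0.8018·1 = 0.0000.
u_2 = a_2 + 0.0000·e_1 = (3.0000, -3.0000, 0.0000, 1.0000).
‖u_2‖ = 4.3589, so e_2 = (0.6882, -0.6882, 0.0000, 0.2294).
e_1·a_3 = (-0.2673)·3 + 0.0000·(-1) + (-0.5345)·(-3) + 0.8018·2 = 2.4054; e_2·a_3 = 0.6882·3 + (-0.6882)·(-1) + 0.0000·(-3) + 0.2294·2 = 3.2118.
u_3 = a_3 − 2.4054·e_1 − 3.2118·e_2 = (1.4323, 1.2105, -1.7143, -0.6654).
‖u_3‖ = 2.6265, so e_3 = (0.5453, 0.4609, -0.6527, -0.2533).
Qᵀb = (0.0000, -0.4588, 0.5611).
Back-substitute: x_3 = 0.5611/2.6265 = 0.2136.
x_2 = (-0.4588 − 3.2118·0.2136)/4.3589 = -0.2627.
x_1 = (0.0000 + 0.0000·(-0.2627) − 2.4054·0.2136)/3.7417 = -0.1373.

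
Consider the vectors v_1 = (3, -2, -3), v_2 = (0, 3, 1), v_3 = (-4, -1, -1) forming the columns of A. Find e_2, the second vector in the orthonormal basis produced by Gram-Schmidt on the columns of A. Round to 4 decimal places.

v_1 = (3, -2, -3); ‖v_1‖ = 4.6904, so e_1 = (0.6396, -0.4264, -0.6396).
e_1·v_2 = 0.6396·0 + (-0.4264)·3 + (-0.6396)·1 = -1.9188.
u_2 = v_2 + 1.9188·e_1 = (1.2273, 2.1818, -0.2273).
‖u_2‖ = 2.5136, so e_2 = (0.4883, 0.8680, -0.0904).

e_2 = (0.4883, 0.8680, -0.0904)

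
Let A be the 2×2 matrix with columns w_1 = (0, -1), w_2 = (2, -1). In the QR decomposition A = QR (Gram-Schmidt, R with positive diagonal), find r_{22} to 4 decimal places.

w_1 = (0, -1); ‖w_1‖ = 1.0000, so e_1 = (0.0000, -1.0000).
e_1·w_2 = 0.0000·2 + (-1.0000)·(-1) = 1.0000.
u_2 = w_2 − 1.0000·e_1 = (2.0000, 0.0000).
r_{22} = ‖u_2‖ = 2.0000.

r_{22} = 2.0000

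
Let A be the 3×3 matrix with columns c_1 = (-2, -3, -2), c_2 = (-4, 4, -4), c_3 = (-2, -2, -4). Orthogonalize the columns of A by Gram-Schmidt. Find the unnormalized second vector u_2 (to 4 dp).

c_1 = (-2, -3, -2); ‖c_1‖ = 4.1231, so e_1 = (-0.4851, -0.7276, -0.4851).
e_1·c_2 = (-0.4851)·(-4) + (-0.7276)·4 + (-0.4851)·(-4) = 0.9701.
u_2 = c_2 − 0.9701·e_1 = (-3.5294, 4.7059, -3.5294).

u_2 = (-3.5294, 4.7059, -3.5294)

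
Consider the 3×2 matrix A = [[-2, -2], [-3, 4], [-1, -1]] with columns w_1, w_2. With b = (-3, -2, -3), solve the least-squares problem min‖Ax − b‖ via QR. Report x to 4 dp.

x = (1.3143, 0.4857)

e_1 = w_1/‖w_1‖ = (-2, -3, -1)/3.7417 = (-0.5345, -0.8018, -0.2673).
r_{12} = e_1·w_2 = -1.8708.
u_2 = w_2 + 1.8708·e_1 = (-3.0000, 2.5000, -1.5000).
‖u_2‖ = 4.1833, so e_2 = (-0.7171, 0.5976, -0.3586).
Qᵀb = (4.0089, 2.0319).
Back-substitute: x_2 = 2.0319/4.1833 = 0.4857.
x_1 = (4.0089 + 1.8708·0.4857)/3.7417 = 1.3143.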